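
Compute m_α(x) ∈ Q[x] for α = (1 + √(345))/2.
m_α(x) = x^2 - x - 86

From 2α - 1 = √(345), squaring gives (2α - 1)^2 = 345, i.e. 4α^2 - 4α + 1 = 345, so α^2 - α + (1 - 345)/4 = 0. Since 345 ≡ 1 (mod 4), (1 - 345)/4 = -86 ∈ Z. The polynomial x^2 - x - 86 has discriminant 1 - 4·(-86) = 345, which is not a perfect square in Q (d = 345 is squarefree and ≠ 1), so x^2 - x - 86 is irreducible over Q. It is the minimal polynomial of α.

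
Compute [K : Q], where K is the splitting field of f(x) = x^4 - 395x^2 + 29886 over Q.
[K : Q] = 4

Solving the quadratic in x^2: x^2 = (395 ± √(395^2 - 4·29886))/2 = (395 ± √36481)/2 = (395 ± 191)/2, giving x^2 = 293 or x^2 = 102. So f(x) = (x^2 - 293)(x^2 - 102) and the roots of f are ±√293, ±√102. Hence the splitting field is K = Q(√293, √102). Since 293 and 102 are distinct squarefree integers > 1, their product 29886 is not a perfect square, so √102 ∉ Q(√293). By the tower law [K:Q] = [Q(√293,√102):Q(√293)] · [Q(√293):Q] = 2 · 2 = 4.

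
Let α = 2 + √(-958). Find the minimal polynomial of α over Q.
m_α(x) = x^2 - 4x + 962

From α - 2 = √(-958), squaring gives (α - 2)^2 = -958, i.e. α^2 - 4α + 4 = -958, so α^2 - 4α + 962 = 0. The discriminant of x^2 - 4x + 962 is (-4)^2 - 4·(962) = 16 - 3848 = -3832, and 4·(-958) is not a perfect square in Q since -958 is squarefree and ≠ 1. Hence x^2 - 4x + 962 is irreducible over Q and is the minimal polynomial of α.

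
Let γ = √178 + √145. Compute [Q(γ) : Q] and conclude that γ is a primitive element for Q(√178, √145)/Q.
[Q(γ) : Q] = 4 (equivalently, Q(γ) = Q(√178, √145))

Obviously Q(γ) ⊆ Q(√178, √145), and [Q(√178, √145):Q] = 4 (since 178, 145 are distinct squarefree integers > 1 with 25810 not a perfect square). To show equality we compute the minimal polynomial of γ. From γ = √178 + √145: γ^2 = 178 + 2√(25810) + 145 = 323 + 2√(25810), so γ^2 - 323 = 2√(25810); squaring, (γ^2 - 323)^2 = 4·25810, i.e. γ^4 - 646γ^2 + 104329 - 103240 = 0, i.e. γ^4 - 646γ^2 + 1089 = 0. So γ is a root of x^4 - 646x^2 + 1089. This polynomial is irreducible over Q: it has no rational root (each ±√178 ± √145 is irrational), and any factorization into two quadratics over Q would force √(25810) ∈ Q (pairing opposite roots) or √178, √145 ∈ Q (other pairings), all impossible. Hence [Q(γ):Q] = 4 = [Q(√178, √145):Q], so Q(γ) = Q(√178, √145).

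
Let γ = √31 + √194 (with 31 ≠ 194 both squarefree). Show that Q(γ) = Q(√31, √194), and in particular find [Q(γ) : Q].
[Q(γ) : Q] = 4 (equivalently, Q(γ) = Q(√31, √194))

Obviously Q(γ) ⊆ Q(√31, √194), and [Q(√31, √194):Q] = 4 (since 31, 194 are distinct squarefree integers > 1 with 6014 not a perfect square). To show equality we compute the minimal polynomial of γ. From γ = √31 + √194: γ^2 = 31 + 2√(6014) + 194 = 225 + 2√(6014), so γ^2 - 225 = 2√(6014); squaring, (γ^2 - 225)^2 = 4·6014, i.e. γ^4 - 450γ^2 + 50625 - 24056 = 0, i.e. γ^4 - 450γ^2 + 26569 = 0. So γ is a root of x^4 - 450x^2 + 26569. This polynomial is irreducible over Q: it has no rational root (each ±√31 ± √194 is irrational), and any factorization into two quadratics over Q would force √(6014) ∈ Q (pairing opposite roots) or √31, √194 ∈ Q (other pairings), all impossible. Hence [Q(γ):Q] = 4 = [Q(√31, √194):Q], so Q(γ) = Q(√31, √194).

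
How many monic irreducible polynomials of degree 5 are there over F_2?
There are 6 monic irreducible polynomials of degree 5 over F_2

Each element of F_{2^5} that lies in no proper subfield is a root of exactly one monic irreducible of degree 5 over F_2, and each such polynomial has 5 distinct roots in F_{2^5}. By Möbius inversion the count is N_2(5) = (1/5) Σ_{d|5} μ(5/d) · 2^d = (1/5)(μ(5)·2^1 + μ(1)·2^5) = 30/5 = 6.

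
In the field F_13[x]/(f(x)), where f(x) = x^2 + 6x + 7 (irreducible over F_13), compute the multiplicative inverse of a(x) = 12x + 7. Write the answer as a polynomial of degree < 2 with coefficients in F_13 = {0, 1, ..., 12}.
a(x)^(-1) ≡ 2x (mod f(x))

Since f is irreducible over F_13, F_13[x]/(f) is a field and a(x) ≠ 0 has an inverse. Apply the extended Euclidean algorithm to f(x) and a(x) in F_13[x]: f(x) = (12x)·a(x) + (7). The last nonzero remainder is the constant 7 = gcd(f, a) in F_13. Back-substituting through the division chain expresses 7 = s(x)·a(x) + t(x)·f(x) with s(x) ≡ x (mod f), so (x)·a(x) ≡ 7 (mod f). Multiplying by 7^(-1) ≡ 2 in F_13 gives a(x)^(-1) ≡ 2·(x) ≡ 2x (mod f). Check: (12x + 7)·(2x) = 11x^2 + x ≡ 1 (mod x^2 + 6x + 7).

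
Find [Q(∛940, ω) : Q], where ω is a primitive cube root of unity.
[Q(∛940, ω) : Q] = 6

[Q(∛940):Q] = 3 (min poly x^3 - 940, irreducible since 940 is not a perfect cube). [Q(ω):Q] = 2 (min poly x^2 + x + 1). Since Q(∛940) ⊂ R and ω ∉ R, we have ω ∉ Q(∛940), so x^2 + x + 1 remains irreducible over Q(∛940) and [Q(∛940, ω) : Q(∛940)] = 2. By the tower law, [Q(∛940, ω) : Q] = 3 · 2 = 6. (In fact Q(∛940, ω) is the splitting field of x^3 - 940 over Q.)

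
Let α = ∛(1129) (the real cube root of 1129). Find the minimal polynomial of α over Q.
m_α(x) = x^3 - 1129

α satisfies α^3 = 1129, so x^3 - 1129 annihilates α. By the rational root test, a rational root p/q (in lowest terms) of x^3 - 1129 would satisfy p^3 = 1129 q^3, forcing q = 1 and p^3 = 1129; but 1129 is not a perfect cube, contradiction. A monic cubic over Q with no rational root is irreducible (any nontrivial factorization would include a linear factor). Hence x^3 - 1129 is the minimal polynomial of α, and in particular [Q(α):Q] = 3.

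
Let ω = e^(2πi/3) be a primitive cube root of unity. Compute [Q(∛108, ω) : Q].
[Q(∛108, ω) : Q] = 6

[Q(∛108):Q] = 3 (min poly x^3 - 108, irreducible since 108 is not a perfect cube). [Q(ω):Q] = 2 (min poly x^2 + x + 1). Since Q(∛108) ⊂ R and ω ∉ R, we have ω ∉ Q(∛108), so x^2 + x + 1 remains irreducible over Q(∛108) and [Q(∛108, ω) : Q(∛108)] = 2. By the tower law, [Q(∛108, ω) : Q] = 3 · 2 = 6. (In fact Q(∛108, ω) is the splitting field of x^3 - 108 over Q.)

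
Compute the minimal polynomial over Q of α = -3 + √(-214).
m_α(x) = x^2 + 6x + 223

From α + 3 = √(-214), squaring gives (α + 3)^2 = -214, i.e. α^2 + 6α + 9 = -214, so α^2 + 6α + 223 = 0. The discriminant of x^2 + 6x + 223 is (6)^2 - 4·(223) = 36 - 892 = -856, and 4·(-214) is not a perfect square in Q since -214 is squarefree and ≠ 1. Hence x^2 + 6x + 223 is irreducible over Q and is the minimal polynomial of α.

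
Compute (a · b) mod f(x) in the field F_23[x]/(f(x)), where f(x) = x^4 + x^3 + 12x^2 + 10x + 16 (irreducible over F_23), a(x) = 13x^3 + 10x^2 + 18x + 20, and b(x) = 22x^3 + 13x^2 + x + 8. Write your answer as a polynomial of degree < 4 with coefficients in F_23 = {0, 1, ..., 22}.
a · b ≡ 10x^3 + 22x^2 + 2x + 3 (mod f(x))

Multiply in F_23[x]: a(x)·b(x) = (13x^3 + 10x^2 + 18x + 20)·(22x^3 + 13x^2 + x + 8) = 10x^6 + 21x^5 + 10x^4 + 6x^3 + 13x^2 + 3x + 22. This has degree ≥ 4, so divide by f(x) over F_23: 10x^6 + 21x^5 + 10x^4 + 6x^3 + 13x^2 + 3x + 22 = (10x^2 + 11x + 17)·(x^4 + x^3 + 12x^2 + 10x + 16) + (10x^3 + 22x^2 + 2x + 3). Hence a·b ≡ 10x^3 + 22x^2 + 2x + 3 (mod f). (F_23[x]/(f) is a field with 23^4 = 279841 elements since f is irreducible of degree 4.)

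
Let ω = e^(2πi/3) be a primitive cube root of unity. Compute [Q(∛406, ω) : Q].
[Q(∛406, ω) : Q] = 6

[Q(∛406):Q] = 3 (min poly x^3 - 406, irreducible since 406 is not a perfect cube). [Q(ω):Q] = 2 (min poly x^2 + x + 1). Since Q(∛406) ⊂ R and ω ∉ R, we have ω ∉ Q(∛406), so x^2 + x + 1 remains irreducible over Q(∛406) and [Q(∛406, ω) : Q(∛406)] = 2. By the tower law, [Q(∛406, ω) : Q] = 3 · 2 = 6. (In fact Q(∛406, ω) is the splitting field of x^3 - 406 over Q.)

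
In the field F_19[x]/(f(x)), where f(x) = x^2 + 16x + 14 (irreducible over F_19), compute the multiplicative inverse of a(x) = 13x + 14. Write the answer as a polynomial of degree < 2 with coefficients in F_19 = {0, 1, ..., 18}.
a(x)^(-1) ≡ 4x + 10 (mod f(x))

Since f is irreducible over F_19, F_19[x]/(f) is a field and a(x) ≠ 0 has an inverse. Apply the extended Euclidean algorithm to f(x) and a(x) in F_19[x]: f(x) = (3x + 17)·a(x) + (4). The last nonzero remainder is the constant 4 = gcd(f, a) in F_19. Back-substituting through the division chain expresses 4 = s(x)·a(x) + t(x)·f(x) with s(x) ≡ 16x + 2 (mod f), so (16x + 2)·a(x) ≡ 4 (mod f). Multiplying by 4^(-1) ≡ 5 in F_19 gives a(x)^(-1) ≡ 5·(16x + 2) ≡ 4x + 10 (mod f). Check: (13x + 14)·(4x + 10) = 14x^2 + 15x + 7 ≡ 1 (mod x^2 + 16x + 14).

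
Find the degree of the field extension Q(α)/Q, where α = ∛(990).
[Q(α):Q] = 3

The minimal polynomial of α is x^3 - 990, irreducible over Q since 990 is not a perfect cube (so x^3 - 990 has no rational root). Hence [Q(α):Q] = deg(m_α) = 3.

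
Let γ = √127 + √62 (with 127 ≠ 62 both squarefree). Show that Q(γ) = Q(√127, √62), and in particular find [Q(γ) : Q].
[Q(γ) : Q] = 4 (equivalently, Q(γ) = Q(√127, √62))

Obviously Q(γ) ⊆ Q(√127, √62), and [Q(√127, √62):Q] = 4 (since 127, 62 are distinct squarefree integers > 1 with 7874 not a perfect square). To show equality we compute the minimal polynomial of γ. From γ = √127 + √62: γ^2 = 127 + 2√(7874) + 62 = 189 + 2√(7874), so γ^2 - 189 = 2√(7874); squaring, (γ^2 - 189)^2 = 4·7874, i.e. γ^4 - 378γ^2 + 35721 - 31496 = 0, i.e. γ^4 - 378γ^2 + 4225 = 0. So γ is a root of x^4 - 378x^2 + 4225. This polynomial is irreducible over Q: it has no rational root (each ±√127 ± √62 is irrational), and any factorization into two quadratics over Q would force √(7874) ∈ Q (pairing opposite roots) or √127, √62 ∈ Q (other pairings), all impossible. Hence [Q(γ):Q] = 4 = [Q(√127, √62):Q], so Q(γ) = Q(√127, √62).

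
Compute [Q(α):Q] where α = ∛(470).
[Q(α):Q] = 3

The minimal polynomial of α is x^3 - 470, irreducible over Q since 470 is not a perfect cube (so x^3 - 470 has no rational root). Hence [Q(α):Q] = deg(m_α) = 3.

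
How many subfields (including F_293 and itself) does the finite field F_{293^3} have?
F_{293^3} has 2 subfields

The subfields of F_{p^n} are exactly the fields F_{p^d} for d | n (each is the fixed field of the unique index-d subgroup of Gal(F_{p^n}/F_p) ≅ Z/nZ). The divisors of n = 3 are {1, 3}, giving 2 subfields: F_{293^1}, F_{293^3}.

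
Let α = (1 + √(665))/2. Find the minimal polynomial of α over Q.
m_α(x) = x^2 - x - 166

From 2α - 1 = √(665), squaring gives (2α - 1)^2 = 665, i.e. 4α^2 - 4α + 1 = 665, so α^2 - α + (1 - 665)/4 = 0. Since 665 ≡ 1 (mod 4), (1 - 665)/4 = -166 ∈ Z. The polynomial x^2 - x - 166 has discriminant 1 - 4·(-166) = 665, which is not a perfect square in Q (d = 665 is squarefree and ≠ 1), so x^2 - x - 166 is irreducible over Q. It is the minimal polynomial of α.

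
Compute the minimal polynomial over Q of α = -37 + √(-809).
m_α(x) = x^2 + 74x + 2178

From α + 37 = √(-809), squaring gives (α + 37)^2 = -809, i.e. α^2 + 74α + 1369 = -809, so α^2 + 74α + 2178 = 0. The discriminant of x^2 + 74x + 2178 is (74)^2 - 4·(2178) = 5476 - 8712 = -3236, and 4·(-809) is not a perfect square in Q since -809 is squarefree and ≠ 1. Hence x^2 + 74x + 2178 is irreducible over Q and is the minimal polynomial of α.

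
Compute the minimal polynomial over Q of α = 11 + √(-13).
m_α(x) = x^2 - 22x + 134

From α - 11 = √(-13), squaring gives (α - 11)^2 = -13, i.e. α^2 - 22α + 121 = -13, so α^2 - 22α + 134 = 0. The discriminant of x^2 - 22x + 134 is (-22)^2 - 4·(134) = 484 - 536 = -52, and 4·(-13) is not a perfect square in Q since -13 is squarefree and ≠ 1. Hence x^2 - 22x + 134 is irreducible over Q and is the minimal polynomial of α.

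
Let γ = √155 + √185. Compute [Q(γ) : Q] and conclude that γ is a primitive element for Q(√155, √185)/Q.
[Q(γ) : Q] = 4 (equivalently, Q(γ) = Q(√155, √185))

Obviously Q(γ) ⊆ Q(√155, √185), and [Q(√155, √185):Q] = 4 (since 155, 185 are distinct squarefree integers > 1 with 28675 not a perfect square). To show equality we compute the minimal polynomial of γ. From γ = √155 + √185: γ^2 = 155 + 2√(28675) + 185 = 340 + 2√(28675), so γ^2 - 340 = 2√(28675); squaring, (γ^2 - 340)^2 = 4·28675, i.e. γ^4 - 680γ^2 + 115600 - 114700 = 0, i.e. γ^4 - 680γ^2 + 900 = 0. So γ is a root of x^4 - 680x^2 + 900. This polynomial is irreducible over Q: it has no rational root (each ±√155 ± √185 is irrational), and any factorization into two quadratics over Q would force √(28675) ∈ Q (pairing opposite roots) or √155, √185 ∈ Q (other pairings), all impossible. Hence [Q(γ):Q] = 4 = [Q(√155, √185):Q], so Q(γ) = Q(√155, √185).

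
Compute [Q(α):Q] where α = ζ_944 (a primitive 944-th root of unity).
[Q(α):Q] = 464

The minimal polynomial of ζ_944 over Q is the 944-th cyclotomic polynomial Φ_944(x), which is irreducible over Q and has degree φ(944) = 464. Hence [Q(α):Q] = φ(944) = 464.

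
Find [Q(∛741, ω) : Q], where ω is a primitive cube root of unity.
[Q(∛741, ω) : Q] = 6

[Q(∛741):Q] = 3 (min poly x^3 - 741, irreducible since 741 is not a perfect cube). [Q(ω):Q] = 2 (min poly x^2 + x + 1). Since Q(∛741) ⊂ R and ω ∉ R, we have ω ∉ Q(∛741), so x^2 + x + 1 remains irreducible over Q(∛741) and [Q(∛741, ω) : Q(∛741)] = 2. By the tower law, [Q(∛741, ω) : Q] = 3 · 2 = 6. (In fact Q(∛741, ω) is the splitting field of x^3 - 741 over Q.)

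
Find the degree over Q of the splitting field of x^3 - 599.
[K : Q] = 6

The roots of x^3 - 599 are ∛599, ω∛599, ω^2∛599 where ω = e^(2πi/3) is a primitive cube root of unity, so K = Q(∛599, ω). Now [Q(∛599):Q] = 3 (since 599 is not a perfect cube, x^3 - 599 is irreducible) and [Q(ω):Q] = 2. Both 2 and 3 divide [K:Q], and [K:Q] ≤ 3·2 = 6, so [K:Q] = 6. (Equivalently: Q(∛599) ⊂ R but ω ∉ R, so [K : Q(∛599)] = 2.)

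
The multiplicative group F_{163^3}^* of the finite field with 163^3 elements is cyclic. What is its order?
|F_{163^3}^*| = 4330746

F_{163^3} has 163^3 = 4330747 elements; its multiplicative group consists of all nonzero elements, so |F_{163^3}^*| = 4330747 - 1 = 4330746. (It is cyclic since any finite subgroup of the multiplicative group of a field is cyclic.)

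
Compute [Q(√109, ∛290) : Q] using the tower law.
[Q(√109, ∛290) : Q] = 6

Let L = Q(√109, ∛290). Since Q(√109) ⊂ L and [Q(√109):Q] = 2, the tower law gives 2 | [L:Q]. Likewise Q(∛290) ⊂ L with [Q(∛290):Q] = 3 (because 290 is not a perfect cube), so 3 | [L:Q]. As gcd(2,3) = 1, [L:Q] is divisible by 6. Conversely L is generated over Q by √109 and ∛290, so [L:Q] ≤ 2·3 = 6. Therefore [Q(√109, ∛290) : Q] = 6.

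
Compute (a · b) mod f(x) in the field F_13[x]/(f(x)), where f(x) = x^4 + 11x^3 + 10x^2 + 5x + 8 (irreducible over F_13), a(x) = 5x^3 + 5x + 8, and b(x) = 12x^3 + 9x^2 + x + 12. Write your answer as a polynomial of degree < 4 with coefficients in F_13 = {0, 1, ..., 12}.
a · b ≡ 12x^3 + 3x^2 + 7x + 7 (mod f(x))

Multiply in F_13[x]: a(x)·b(x) = (5x^3 + 5x + 8)·(12x^3 + 9x^2 + x + 12) = 8x^6 + 6x^5 + 6x^3 + 12x^2 + 3x + 5. This has degree ≥ 4, so divide by f(x) over F_13: 8x^6 + 6x^5 + 6x^3 + 12x^2 + 3x + 5 = (8x^2 + 9x + 3)·(x^4 + 11x^3 + 10x^2 + 5x + 8) + (12x^3 + 3x^2 + 7x + 7). Hence a·b ≡ 12x^3 + 3x^2 + 7x + 7 (mod f). (F_13[x]/(f) is a field with 13^4 = 28561 elements since f is irreducible of degree 4.)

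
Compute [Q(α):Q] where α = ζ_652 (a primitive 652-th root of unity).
[Q(α):Q] = 324

The minimal polynomial of ζ_652 over Q is the 652-th cyclotomic polynomial Φ_652(x), which is irreducible over Q and has degree φ(652) = 324. Hence [Q(α):Q] = φ(652) = 324.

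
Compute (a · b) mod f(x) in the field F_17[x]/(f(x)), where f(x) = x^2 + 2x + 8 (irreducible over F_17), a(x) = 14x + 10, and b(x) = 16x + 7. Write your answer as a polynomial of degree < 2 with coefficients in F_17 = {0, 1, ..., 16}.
a · b ≡ 14x + 12 (mod f(x))

Multiply in F_17[x]: a(x)·b(x) = (14x + 10)·(16x + 7) = 3x^2 + 3x + 2. This has degree ≥ 2, so divide by f(x) over F_17: 3x^2 + 3x + 2 = (3)·(x^2 + 2x + 8) + (14x + 12). Hence a·b ≡ 14x + 12 (mod f). (F_17[x]/(f) is a field with 17^2 = 289 elements since f is irreducible of degree 2.)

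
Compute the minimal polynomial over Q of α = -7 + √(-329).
m_α(x) = x^2 + 14x + 378

From α + 7 = √(-329), squaring gives (α + 7)^2 = -329, i.e. α^2 + 14α + 49 = -329, so α^2 + 14α + 378 = 0. The discriminant of x^2 + 14x + 378 is (14)^2 - 4·(378) = 196 - 1512 = -1316, and 4·(-329) is not a perfect square in Q since -329 is squarefree and ≠ 1. Hence x^2 + 14x + 378 is irreducible over Q and is the minimal polynomial of α.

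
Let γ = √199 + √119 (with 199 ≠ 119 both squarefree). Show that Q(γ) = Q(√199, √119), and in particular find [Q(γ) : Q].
[Q(γ) : Q] = 4 (equivalently, Q(γ) = Q(√199, √119))

Obviously Q(γ) ⊆ Q(√199, √119), and [Q(√199, √119):Q] = 4 (since 199, 119 are distinct squarefree integers > 1 with 23681 not a perfect square). To show equality we compute the minimal polynomial of γ. From γ = √199 + √119: γ^2 = 199 + 2√(23681) + 119 = 318 + 2√(23681), so γ^2 - 318 = 2√(23681); squaring, (γ^2 - 318)^2 = 4·23681, i.e. γ^4 - 636γ^2 + 101124 - 94724 = 0, i.e. γ^4 - 636γ^2 + 6400 = 0. So γ is a root of x^4 - 636x^2 + 6400. This polynomial is irreducible over Q: it has no rational root (each ±√199 ± √119 is irrational), and any factorization into two quadratics over Q would force √(23681) ∈ Q (pairing opposite roots) or √199, √119 ∈ Q (other pairings), all impossible. Hence [Q(γ):Q] = 4 = [Q(√199, √119):Q], so Q(γ) = Q(√199, √119).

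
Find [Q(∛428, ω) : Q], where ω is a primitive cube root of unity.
[Q(∛428, ω) : Q] = 6

[Q(∛428):Q] = 3 (min poly x^3 - 428, irreducible since 428 is not a perfect cube). [Q(ω):Q] = 2 (min poly x^2 + x + 1). Since Q(∛428) ⊂ R and ω ∉ R, we have ω ∉ Q(∛428), so x^2 + x + 1 remains irreducible over Q(∛428) and [Q(∛428, ω) : Q(∛428)] = 2. By the tower law, [Q(∛428, ω) : Q] = 3 · 2 = 6. (In fact Q(∛428, ω) is the splitting field of x^3 - 428 over Q.)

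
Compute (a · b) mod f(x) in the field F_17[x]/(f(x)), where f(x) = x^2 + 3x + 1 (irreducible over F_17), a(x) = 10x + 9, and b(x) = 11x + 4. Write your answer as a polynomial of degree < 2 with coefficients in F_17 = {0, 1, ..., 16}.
a · b ≡ 13x + 11 (mod f(x))

Multiply in F_17[x]: a(x)·b(x) = (10x + 9)·(11x + 4) = 8x^2 + 3x + 2. This has degree ≥ 2, so divide by f(x) over F_17: 8x^2 + 3x + 2 = (8)·(x^2 + 3x + 1) + (13x + 11). Hence a·b ≡ 13x + 11 (mod f). (F_17[x]/(f) is a field with 17^2 = 289 elements since f is irreducible of degree 2.)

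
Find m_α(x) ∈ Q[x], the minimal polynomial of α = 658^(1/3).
m_α(x) = x^3 - 658

α satisfies α^3 = 658, so x^3 - 658 annihilates α. By the rational root test, a rational root p/q (in lowest terms) of x^3 - 658 would satisfy p^3 = 658 q^3, forcing q = 1 and p^3 = 658; but 658 is not a perfect cube, contradiction. A monic cubic over Q with no rational root is irreducible (any nontrivial factorization would include a linear factor). Hence x^3 - 658 is the minimal polynomial of α, and in particular [Q(α):Q] = 3.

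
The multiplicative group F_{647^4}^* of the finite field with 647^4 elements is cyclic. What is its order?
|F_{647^4}^*| = 175233494880

F_{647^4} has 647^4 = 175233494881 elements; its multiplicative group consists of all nonzero elements, so |F_{647^4}^*| = 175233494881 - 1 = 175233494880. (It is cyclic since any finite subgroup of the multiplicative group of a field is cyclic.)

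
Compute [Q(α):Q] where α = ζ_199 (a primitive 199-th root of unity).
[Q(α):Q] = 198

The minimal polynomial of ζ_199 over Q is the 199-th cyclotomic polynomial Φ_199(x), which is irreducible over Q and has degree φ(199) = 198. Hence [Q(α):Q] = φ(199) = 198.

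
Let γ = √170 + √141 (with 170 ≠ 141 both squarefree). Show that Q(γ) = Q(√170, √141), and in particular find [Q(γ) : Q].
[Q(γ) : Q] = 4 (equivalently, Q(γ) = Q(√170, √141))

Obviously Q(γ) ⊆ Q(√170, √141), and [Q(√170, √141):Q] = 4 (since 170, 141 are distinct squarefree integers > 1 with 23970 not a perfect square). To show equality we compute the minimal polynomial of γ. From γ = √170 + √141: γ^2 = 170 + 2√(23970) + 141 = 311 + 2√(23970), so γ^2 - 311 = 2√(23970); squaring, (γ^2 - 311)^2 = 4·23970, i.e. γ^4 - 622γ^2 + 96721 - 95880 = 0, i.e. γ^4 - 622γ^2 + 841 = 0. So γ is a root of x^4 - 622x^2 + 841. This polynomial is irreducible over Q: it has no rational root (each ±√170 ± √141 is irrational), and any factorization into two quadratics over Q would force √(23970) ∈ Q (pairing opposite roots) or √170, √141 ∈ Q (other pairings), all impossible. Hence [Q(γ):Q] = 4 = [Q(√170, √141):Q], so Q(γ) = Q(√170, √141).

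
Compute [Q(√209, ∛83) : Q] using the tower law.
[Q(√209, ∛83) : Q] = 6

Let L = Q(√209, ∛83). Since Q(√209) ⊂ L and [Q(√209):Q] = 2, the tower law gives 2 | [L:Q]. Likewise Q(∛83) ⊂ L with [Q(∛83):Q] = 3 (because 83 is not a perfect cube), so 3 | [L:Q]. As gcd(2,3) = 1, [L:Q] is divisible by 6. Conversely L is generated over Q by √209 and ∛83, so [L:Q] ≤ 2·3 = 6. Therefore [Q(√209, ∛83) : Q] = 6.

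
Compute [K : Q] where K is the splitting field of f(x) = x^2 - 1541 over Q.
[K : Q] = 2

f(x) = x^2 - 1541 factors as (x - √1541)(x + √1541). The splitting field is K = Q(√1541). Since 1541 is squarefree and > 1, it is not a perfect square, so x^2 - 1541 is irreducible over Q and [Q(√1541) : Q] = 2. Hence [K : Q] = 2.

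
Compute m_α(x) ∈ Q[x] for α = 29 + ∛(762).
m_α(x) = x^3 - 87x^2 + 2523x - 25151

Set β = α - 29 = ∛(762), so β^3 = 762. Then (α - 29)^3 - 762 = 0, i.e. α is a root of g(x) = (x - 29)^3 - 762 = x^3 - 87x^2 + 2523x - 25151. Since g(x) = h(x - 29) where h(x) = x^3 - 762, and h is irreducible over Q (because 762 is not a perfect cube, so h has no rational root, and a monic cubic with no rational root is irreducible), g is also irreducible (irreducibility is preserved under the substitution x → x - 29). Hence m_α(x) = x^3 - 87x^2 + 2523x - 25151.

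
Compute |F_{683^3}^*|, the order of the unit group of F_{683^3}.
|F_{683^3}^*| = 318611986

F_{683^3} has 683^3 = 318611987 elements; its multiplicative group consists of all nonzero elements, so |F_{683^3}^*| = 318611987 - 1 = 318611986. (It is cyclic since any finite subgroup of the multiplicative group of a field is cyclic.)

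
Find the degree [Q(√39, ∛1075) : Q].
[Q(√39, ∛1075) : Q] = 6

Let L = Q(√39, ∛1075). Since Q(√39) ⊂ L and [Q(√39):Q] = 2, the tower law gives 2 | [L:Q]. Likewise Q(∛1075) ⊂ L with [Q(∛1075):Q] = 3 (because 1075 is not a perfect cube), so 3 | [L:Q]. As gcd(2,3) = 1, [L:Q] is divisible by 6. Conversely L is generated over Q by √39 and ∛1075, so [L:Q] ≤ 2·3 = 6. Therefore [Q(√39, ∛1075) : Q] = 6.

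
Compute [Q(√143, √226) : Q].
[Q(√143, √226) : Q] = 4

[Q(√143):Q] = 2 (min poly x^2 - 143, irreducible since 143 is squarefree > 1). For the top step, suppose √226 ∈ Q(√143), say √226 = c + d√143 with c, d ∈ Q. Squaring: 226 = c^2 + 143d^2 + 2cd√143. Since √143 ∉ Q this forces 2cd = 0. If d = 0 then √226 = c ∈ Q, contradicting 226 squarefree > 1. If c = 0 then 226 = 143d^2, so 143·226 = (143d)^2 is a perfect square in Q — but 143·226 = 32318 is not a perfect square (since 143 and 226 are distinct squarefree integers). Contradiction. Hence √226 ∉ Q(√143), so x^2 - 226 stays irreducible over Q(√143) and [Q(√143, √226) : Q(√143)] = 2. By the tower law, [Q(√143, √226) : Q] = 2 · 2 = 4.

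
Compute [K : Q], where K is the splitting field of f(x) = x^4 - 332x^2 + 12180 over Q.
[K : Q] = 4

Solving the quadratic in x^2: x^2 = (332 ± √(332^2 - 4·12180))/2 = (332 ± √61504)/2 = (332 ± 248)/2, giving x^2 = 290 or x^2 = 42. So f(x) = (x^2 - 290)(x^2 - 42) and the roots of f are ±√290, ±√42. Hence the splitting field is K = Q(√290, √42). Since 290 and 42 are distinct squarefree integers > 1, their product 12180 is not a perfect square, so √42 ∉ Q(√290). By the tower law [K:Q] = [Q(√290,√42):Q(√290)] · [Q(√290):Q] = 2 · 2 = 4.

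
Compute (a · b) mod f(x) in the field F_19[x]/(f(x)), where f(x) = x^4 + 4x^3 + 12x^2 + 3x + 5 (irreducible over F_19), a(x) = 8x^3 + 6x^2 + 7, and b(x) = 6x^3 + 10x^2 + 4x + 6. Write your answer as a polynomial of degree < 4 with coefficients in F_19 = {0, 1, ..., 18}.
a · b ≡ 6x^3 + 12x^2 + 17x + 11 (mod f(x))

Multiply in F_19[x]: a(x)·b(x) = (8x^3 + 6x^2 + 7)·(6x^3 + 10x^2 + 4x + 6) = 10x^6 + 2x^5 + 16x^4 + 11x^2 + 9x + 4. This has degree ≥ 4, so divide by f(x) over F_19: 10x^6 + 2x^5 + 16x^4 + 11x^2 + 9x + 4 = (10x^2 + 10)·(x^4 + 4x^3 + 12x^2 + 3x + 5) + (6x^3 + 12x^2 + 17x + 11). Hence a·b ≡ 6x^3 + 12x^2 + 17x + 11 (mod f). (F_19[x]/(f) is a field with 19^4 = 130321 elements since f is irreducible of degree 4.)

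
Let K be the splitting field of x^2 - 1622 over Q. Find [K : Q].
[K : Q] = 2

f(x) = x^2 - 1622 factors as (x - √1622)(x + √1622). The splitting field is K = Q(√1622). Since 1622 is squarefree and > 1, it is not a perfect square, so x^2 - 1622 is irreducible over Q and [Q(√1622) : Q] = 2. Hence [K : Q] = 2.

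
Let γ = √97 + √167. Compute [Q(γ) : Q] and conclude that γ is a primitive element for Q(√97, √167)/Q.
[Q(γ) : Q] = 4 (equivalently, Q(γ) = Q(√97, √167))

Obviously Q(γ) ⊆ Q(√97, √167), and [Q(√97, √167):Q] = 4 (since 97, 167 are distinct squarefree integers > 1 with 16199 not a perfect square). To show equality we compute the minimal polynomial of γ. From γ = √97 + √167: γ^2 = 97 + 2√(16199) + 167 = 264 + 2√(16199), so γ^2 - 264 = 2√(16199); squaring, (γ^2 - 264)^2 = 4·16199, i.e. γ^4 - 528γ^2 + 69696 - 64796 = 0, i.e. γ^4 - 528γ^2 + 4900 = 0. So γ is a root of x^4 - 528x^2 + 4900. This polynomial is irreducible over Q: it has no rational root (each ±√97 ± √167 is irrational), and any factorization into two quadratics over Q would force √(16199) ∈ Q (pairing opposite roots) or √97, √167 ∈ Q (other pairings), all impossible. Hence [Q(γ):Q] = 4 = [Q(√97, √167):Q], so Q(γ) = Q(√97, √167).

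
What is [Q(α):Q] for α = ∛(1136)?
[Q(α):Q] = 3

The minimal polynomial of α is x^3 - 1136, irreducible over Q since 1136 is not a perfect cube (so x^3 - 1136 has no rational root). Hence [Q(α):Q] = deg(m_α) = 3.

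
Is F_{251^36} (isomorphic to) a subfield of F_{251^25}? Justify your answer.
No: F_{251^36} is not a subfield of F_{251^25}

F_{p^m} embeds in F_{p^n} iff m | n. Here 36 ∤ 25 (since 25 = 0·36 + 25 with remainder 25 ≠ 0), so F_{251^36} is not a subfield of F_{251^25}. Equivalently: if it were, the tower law would give 36 = [F_{251^36}:F_251] dividing [F_{251^25}:F_251] = 25, contradiction.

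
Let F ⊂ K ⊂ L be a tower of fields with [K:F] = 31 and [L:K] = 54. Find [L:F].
[L:F] = 1674

The tower law says that for any tower of field extensions F ⊂ K ⊂ L with finite degrees, [L:F] = [L:K] · [K:F]. Here this gives [L:F] = 54 · 31 = 1674.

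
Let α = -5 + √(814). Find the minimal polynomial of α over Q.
m_α(x) = x^2 + 10x - 789

From α + 5 = √(814), squaring gives (α + 5)^2 = 814, i.e. α^2 + 10α + 25 = 814, so α^2 + 10α - 789 = 0. The discriminant of x^2 + 10x - 789 is (10)^2 - 4·(-789) = 100 + 3156 = 3256, and 4·(814) is not a perfect square in Q since 814 is squarefree and ≠ 1. Hence x^2 + 10x - 789 is irreducible over Q and is the minimal polynomial of α.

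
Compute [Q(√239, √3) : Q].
[Q(√239, √3) : Q] = 4

[Q(√239):Q] = 2 (min poly x^2 - 239, irreducible since 239 is squarefree > 1). For the top step, suppose √3 ∈ Q(√239), say √3 = c + d√239 with c, d ∈ Q. Squaring: 3 = c^2 + 239d^2 + 2cd√239. Since √239 ∉ Q this forces 2cd = 0. If d = 0 then √3 = c ∈ Q, contradicting 3 squarefree > 1. If c = 0 then 3 = 239d^2, so 239·3 = (239d)^2 is a perfect square in Q — but 239·3 = 717 is not a perfect square (since 239 and 3 are distinct squarefree integers). Contradiction. Hence √3 ∉ Q(√239), so x^2 - 3 stays irreducible over Q(√239) and [Q(√239, √3) : Q(√239)] = 2. By the tower law, [Q(√239, √3) : Q] = 2 · 2 = 4.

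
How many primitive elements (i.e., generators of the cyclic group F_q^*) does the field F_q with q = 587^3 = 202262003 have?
There are φ(202262002) = 100442160 primitive elements

F_q^* is cyclic of order q - 1 = 202262002. A cyclic group of order m has exactly φ(m) generators. Here m = 202262002 = 2 · 293 · 547 · 631, so the number of primitive elements is φ(202262002) = 100442160.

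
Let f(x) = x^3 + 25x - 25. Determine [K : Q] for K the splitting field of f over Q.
[K : Q] = 6

By the rational root test, any rational root of the monic integer polynomial f(x) = x^3 + 25x - 25 must be an integer dividing the constant term -25, i.e. one of ±{1, 5, 25}. Evaluating: f(1) = 1, f(-1) = -51, f(5) = 225, f(-5) = -275, f(25) = 16225, f(-25) = -16275; none is 0, so f has no rational root and is therefore irreducible over Q (a cubic with no linear factor over a field is irreducible). For an irreducible cubic, the Galois group is A_3 or S_3 according as the discriminant disc(f) = -4a^3 - 27b^2 = -4·(25)^3 - 27·(-25)^2 = -79375 is or is not a square in Q. Here disc(f) = -79375 is not a perfect square in Q, so the Galois group of f over Q is not contained in A_3 and must be all of S_3. The splitting field has degree |S_3| = 6 over Q, so [K : Q] = 6.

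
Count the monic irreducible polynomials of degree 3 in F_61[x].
There are 75640 monic irreducible polynomials of degree 3 over F_61

Each element of F_{61^3} that lies in no proper subfield is a root of exactly one monic irreducible of degree 3 over F_61, and each such polynomial has 3 distinct roots in F_{61^3}. By Möbius inversion the count is N_61(3) = (1/3) Σ_{d|3} μ(3/d) · 61^d = (1/3)(μ(3)·61^1 + μ(1)·61^3) = 226920/3 = 75640.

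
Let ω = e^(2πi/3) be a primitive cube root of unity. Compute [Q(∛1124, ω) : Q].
[Q(∛1124, ω) : Q] = 6

[Q(∛1124):Q] = 3 (min poly x^3 - 1124, irreducible since 1124 is not a perfect cube). [Q(ω):Q] = 2 (min poly x^2 + x + 1). Since Q(∛1124) ⊂ R and ω ∉ R, we have ω ∉ Q(∛1124), so x^2 + x + 1 remains irreducible over Q(∛1124) and [Q(∛1124, ω) : Q(∛1124)] = 2. By the tower law, [Q(∛1124, ω) : Q] = 3 · 2 = 6. (In fact Q(∛1124, ω) is the splitting field of x^3 - 1124 over Q.)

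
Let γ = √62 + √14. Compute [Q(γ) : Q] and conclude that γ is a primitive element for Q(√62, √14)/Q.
[Q(γ) : Q] = 4 (equivalently, Q(γ) = Q(√62, √14))

Obviously Q(γ) ⊆ Q(√62, √14), and [Q(√62, √14):Q] = 4 (since 62, 14 are distinct squarefree integers > 1 with 868 not a perfect square). To show equality we compute the minimal polynomial of γ. From γ = √62 + √14: γ^2 = 62 + 2√(868) + 14 = 76 + 2√(868), so γ^2 - 76 = 2√(868); squaring, (γ^2 - 76)^2 = 4·868, i.e. γ^4 - 152γ^2 + 5776 - 3472 = 0, i.e. γ^4 - 152γ^2 + 2304 = 0. So γ is a root of x^4 - 152x^2 + 2304. This polynomial is irreducible over Q: it has no rational root (each ±√62 ± √14 is irrational), and any factorization into two quadratics over Q would force √(868) ∈ Q (pairing opposite roots) or √62, √14 ∈ Q (other pairings), all impossible. Hence [Q(γ):Q] = 4 = [Q(√62, √14):Q], so Q(γ) = Q(√62, √14).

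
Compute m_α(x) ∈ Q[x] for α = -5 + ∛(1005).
m_α(x) = x^3 + 15x^2 + 75x - 880

Set β = α + 5 = ∛(1005), so β^3 = 1005. Then (α + 5)^3 - 1005 = 0, i.e. α is a root of g(x) = (x + 5)^3 - 1005 = x^3 + 15x^2 + 75x - 880. Since g(x) = h(x + 5) where h(x) = x^3 - 1005, and h is irreducible over Q (because 1005 is not a perfect cube, so h has no rational root, and a monic cubic with no rational root is irreducible), g is also irreducible (irreducibility is preserved under the substitution x → x + 5). Hence m_α(x) = x^3 + 15x^2 + 75x - 880.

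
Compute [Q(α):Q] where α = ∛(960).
[Q(α):Q] = 3

The minimal polynomial of α is x^3 - 960, irreducible over Q since 960 is not a perfect cube (so x^3 - 960 has no rational root). Hence [Q(α):Q] = deg(m_α) = 3.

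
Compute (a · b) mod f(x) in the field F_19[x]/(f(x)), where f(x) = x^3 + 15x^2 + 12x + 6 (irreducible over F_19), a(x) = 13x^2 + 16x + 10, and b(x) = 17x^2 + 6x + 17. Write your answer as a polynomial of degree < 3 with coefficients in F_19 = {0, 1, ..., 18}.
a · b ≡ 16x^2 + 6x + 5 (mod f(x))

Multiply in F_19[x]: a(x)·b(x) = (13x^2 + 16x + 10)·(17x^2 + 6x + 17) = 12x^4 + 8x^3 + 12x^2 + 9x + 18. This has degree ≥ 3, so divide by f(x) over F_19: 12x^4 + 8x^3 + 12x^2 + 9x + 18 = (12x + 18)·(x^3 + 15x^2 + 12x + 6) + (16x^2 + 6x + 5). Hence a·b ≡ 16x^2 + 6x + 5 (mod f). (F_19[x]/(f) is a field with 19^3 = 6859 elements since f is irreducible of degree 3.)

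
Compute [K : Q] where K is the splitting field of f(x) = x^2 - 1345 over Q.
[K : Q] = 2

f(x) = x^2 - 1345 factors as (x - √1345)(x + √1345). The splitting field is K = Q(√1345). Since 1345 is squarefree and > 1, it is not a perfect square, so x^2 - 1345 is irreducible over Q and [Q(√1345) : Q] = 2. Hence [K : Q] = 2.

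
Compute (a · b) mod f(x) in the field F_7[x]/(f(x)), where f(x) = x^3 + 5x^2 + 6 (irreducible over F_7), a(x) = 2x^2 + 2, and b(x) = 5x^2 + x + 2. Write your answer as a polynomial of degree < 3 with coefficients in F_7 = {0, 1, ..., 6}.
a · b ≡ 2x^2 + 5x + 5 (mod f(x))

Multiply in F_7[x]: a(x)·b(x) = (2x^2 + 2)·(5x^2 + x + 2) = 3x^4 + 2x^3 + 2x + 4. This has degree ≥ 3, so divide by f(x) over F_7: 3x^4 + 2x^3 + 2x + 4 = (3x + 1)·(x^3 + 5x^2 + 6) + (2x^2 + 5x + 5). Hence a·b ≡ 2x^2 + 5x + 5 (mod f). (F_7[x]/(f) is a field with 7^3 = 343 elements since f is irreducible of degree 3.)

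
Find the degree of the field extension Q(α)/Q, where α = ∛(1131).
[Q(α):Q] = 3

The minimal polynomial of α is x^3 - 1131, irreducible over Q since 1131 is not a perfect cube (so x^3 - 1131 has no rational root). Hence [Q(α):Q] = deg(m_α) = 3.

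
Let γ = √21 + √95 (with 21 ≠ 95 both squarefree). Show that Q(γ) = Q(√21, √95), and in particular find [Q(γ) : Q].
[Q(γ) : Q] = 4 (equivalently, Q(γ) = Q(√21, √95))

Obviously Q(γ) ⊆ Q(√21, √95), and [Q(√21, √95):Q] = 4 (since 21, 95 are distinct squarefree integers > 1 with 1995 not a perfect square). To show equality we compute the minimal polynomial of γ. From γ = √21 + √95: γ^2 = 21 + 2√(1995) + 95 = 116 + 2√(1995), so γ^2 - 116 = 2√(1995); squaring, (γ^2 - 116)^2 = 4·1995, i.e. γ^4 - 232γ^2 + 13456 - 7980 = 0, i.e. γ^4 - 232γ^2 + 5476 = 0. So γ is a root of x^4 - 232x^2 + 5476. This polynomial is irreducible over Q: it has no rational root (each ±√21 ± √95 is irrational), and any factorization into two quadratics over Q would force √(1995) ∈ Q (pairing opposite roots) or √21, √95 ∈ Q (other pairings), all impossible. Hence [Q(γ):Q] = 4 = [Q(√21, √95):Q], so Q(γ) = Q(√21, √95).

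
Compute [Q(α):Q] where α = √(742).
[Q(α):Q] = 2

[Q(α):Q] equals the degree of the minimal polynomial of α. Here α^2 = 742 and x^2 - 742 is irreducible (d = 742 is squarefree, ≠ 1, hence not a square), so deg(m_α) = 2. Thus [Q(α):Q] = 2.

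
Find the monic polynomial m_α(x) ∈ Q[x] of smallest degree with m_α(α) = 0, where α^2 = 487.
m_α(x) = x^2 - 487

α satisfies α^2 - 487 = 0, so x^2 - 487 annihilates α. Since d = 487 is squarefree and ≠ 1, it is not a perfect square in Q, so x^2 - 487 has no rational root and is therefore irreducible over Q (a degree-2 polynomial over a field is irreducible iff it has no root). Hence m_α(x) = x^2 - 487.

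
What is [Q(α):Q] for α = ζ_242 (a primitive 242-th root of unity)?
[Q(α):Q] = 110

The minimal polynomial of ζ_242 over Q is the 242-th cyclotomic polynomial Φ_242(x), which is irreducible over Q and has degree φ(242) = 110. Hence [Q(α):Q] = φ(242) = 110.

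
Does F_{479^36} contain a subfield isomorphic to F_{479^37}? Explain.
No: F_{479^37} is not a subfield of F_{479^36}

F_{p^m} embeds in F_{p^n} iff m | n. Here 37 ∤ 36 (since 36 = 0·37 + 36 with remainder 36 ≠ 0), so F_{479^37} is not a subfield of F_{479^36}. Equivalently: if it were, the tower law would give 37 = [F_{479^37}:F_479] dividing [F_{479^36}:F_479] = 36, contradiction.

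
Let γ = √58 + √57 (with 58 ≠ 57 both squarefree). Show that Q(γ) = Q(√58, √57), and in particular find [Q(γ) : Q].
[Q(γ) : Q] = 4 (equivalently, Q(γ) = Q(√58, √57))

Obviously Q(γ) ⊆ Q(√58, √57), and [Q(√58, √57):Q] = 4 (since 58, 57 are distinct squarefree integers > 1 with 3306 not a perfect square). To show equality we compute the minimal polynomial of γ. From γ = √58 + √57: γ^2 = 58 + 2√(3306) + 57 = 115 + 2√(3306), so γ^2 - 115 = 2√(3306); squaring, (γ^2 - 115)^2 = 4·3306, i.e. γ^4 - 230γ^2 + 13225 - 13224 = 0, i.e. γ^4 - 230γ^2 + 1 = 0. So γ is a root of x^4 - 230x^2 + 1. This polynomial is irreducible over Q: it has no rational root (each ±√58 ± √57 is irrational), and any factorization into two quadratics over Q would force √(3306) ∈ Q (pairing opposite roots) or √58, √57 ∈ Q (other pairings), all impossible. Hence [Q(γ):Q] = 4 = [Q(√58, √57):Q], so Q(γ) = Q(√58, √57).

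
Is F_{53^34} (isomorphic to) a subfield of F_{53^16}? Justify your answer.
No: F_{53^34} is not a subfield of F_{53^16}

F_{p^m} embeds in F_{p^n} iff m | n. Here 34 ∤ 16 (since 16 = 0·34 + 16 with remainder 16 ≠ 0), so F_{53^34} is not a subfield of F_{53^16}. Equivalently: if it were, the tower law would give 34 = [F_{53^34}:F_53] dividing [F_{53^16}:F_53] = 16, contradiction.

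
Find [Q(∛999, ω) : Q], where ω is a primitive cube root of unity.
[Q(∛999, ω) : Q] = 6

[Q(∛999):Q] = 3 (min poly x^3 - 999, irreducible since 999 is not a perfect cube). [Q(ω):Q] = 2 (min poly x^2 + x + 1). Since Q(∛999) ⊂ R and ω ∉ R, we have ω ∉ Q(∛999), so x^2 + x + 1 remains irreducible over Q(∛999) and [Q(∛999, ω) : Q(∛999)] = 2. By the tower law, [Q(∛999, ω) : Q] = 3 · 2 = 6. (In fact Q(∛999, ω) is the splitting field of x^3 - 999 over Q.)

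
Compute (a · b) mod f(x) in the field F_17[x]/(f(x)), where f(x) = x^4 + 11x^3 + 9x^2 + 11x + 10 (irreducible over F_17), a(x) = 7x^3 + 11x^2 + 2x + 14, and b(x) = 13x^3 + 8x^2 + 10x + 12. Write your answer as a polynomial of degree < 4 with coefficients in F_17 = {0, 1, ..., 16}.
a · b ≡ 5x^3 + 11x^2 + 16x (mod f(x))

Multiply in F_17[x]: a(x)·b(x) = (7x^3 + 11x^2 + 2x + 14)·(13x^3 + 8x^2 + 10x + 12) = 6x^6 + 12x^5 + 14x^4 + x^3 + 9x^2 + 11x + 15. This has degree ≥ 4, so divide by f(x) over F_17: 6x^6 + 12x^5 + 14x^4 + x^3 + 9x^2 + 11x + 15 = (6x^2 + 14x + 10)·(x^4 + 11x^3 + 9x^2 + 11x + 10) + (5x^3 + 11x^2 + 16x). Hence a·b ≡ 5x^3 + 11x^2 + 16x (mod f). (F_17[x]/(f) is a field with 17^4 = 83521 elements since f is irreducible of degree 4.)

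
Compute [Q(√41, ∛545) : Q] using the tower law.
[Q(√41, ∛545) : Q] = 6

Let L = Q(√41, ∛545). Since Q(√41) ⊂ L and [Q(√41):Q] = 2, the tower law gives 2 | [L:Q]. Likewise Q(∛545) ⊂ L with [Q(∛545):Q] = 3 (because 545 is not a perfect cube), so 3 | [L:Q]. As gcd(2,3) = 1, [L:Q] is divisible by 6. Conversely L is generated over Q by √41 and ∛545, so [L:Q] ≤ 2·3 = 6. Therefore [Q(√41, ∛545) : Q] = 6.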